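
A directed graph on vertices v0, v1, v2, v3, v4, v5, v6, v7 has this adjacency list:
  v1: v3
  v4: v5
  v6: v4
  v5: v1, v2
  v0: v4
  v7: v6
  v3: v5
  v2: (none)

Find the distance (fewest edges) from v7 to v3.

Distance 0: v7.
Distance 1: v6.
Distance 2: v4.
Distance 3: v5.
Distance 4: v1, v2.
Distance 5: v3 — contains v3.

5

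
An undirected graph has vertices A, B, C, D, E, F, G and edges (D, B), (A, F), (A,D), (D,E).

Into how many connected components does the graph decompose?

From A: component {A, B, D, E, F}.
From C: component {C}.
From G: component {G}.
That's 3 components.

3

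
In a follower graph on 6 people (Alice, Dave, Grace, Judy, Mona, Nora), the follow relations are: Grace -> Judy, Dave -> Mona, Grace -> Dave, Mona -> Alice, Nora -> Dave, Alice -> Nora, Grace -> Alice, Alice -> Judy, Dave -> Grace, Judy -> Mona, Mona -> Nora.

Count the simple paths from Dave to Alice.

3

Dave→Grace→Alice
Dave→Grace→Judy→Mona→Alice
Dave→Mona→Alice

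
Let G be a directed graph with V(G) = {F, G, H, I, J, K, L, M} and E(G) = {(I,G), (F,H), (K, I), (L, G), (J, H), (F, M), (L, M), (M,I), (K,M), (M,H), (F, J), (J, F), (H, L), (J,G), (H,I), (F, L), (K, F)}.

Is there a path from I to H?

No

Explore from I.
Distance 1: reach G.
The search from I is exhausted; no directed path reaches H.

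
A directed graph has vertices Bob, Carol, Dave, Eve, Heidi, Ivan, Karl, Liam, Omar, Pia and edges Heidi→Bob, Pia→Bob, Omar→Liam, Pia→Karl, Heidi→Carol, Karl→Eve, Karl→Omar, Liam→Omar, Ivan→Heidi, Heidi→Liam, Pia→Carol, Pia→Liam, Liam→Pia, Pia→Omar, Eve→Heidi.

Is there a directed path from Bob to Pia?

Bob has no outgoing edges, so nothing is reachable from it.

No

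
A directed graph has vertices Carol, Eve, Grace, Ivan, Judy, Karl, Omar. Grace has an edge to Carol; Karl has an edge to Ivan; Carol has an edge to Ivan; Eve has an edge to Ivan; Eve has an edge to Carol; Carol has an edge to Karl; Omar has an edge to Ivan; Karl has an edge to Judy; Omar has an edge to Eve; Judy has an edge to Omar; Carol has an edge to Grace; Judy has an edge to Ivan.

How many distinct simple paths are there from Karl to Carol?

1

Karl→Judy→Omar→Eve→Carol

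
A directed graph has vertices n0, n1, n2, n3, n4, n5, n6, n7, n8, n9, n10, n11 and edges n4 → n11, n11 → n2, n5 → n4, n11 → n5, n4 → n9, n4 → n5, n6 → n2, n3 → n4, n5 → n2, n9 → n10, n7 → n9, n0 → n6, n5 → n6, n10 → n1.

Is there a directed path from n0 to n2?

Yes

Explore from n0.
Distance 1: reach n6.
Distance 2: reach n2.
Found n2.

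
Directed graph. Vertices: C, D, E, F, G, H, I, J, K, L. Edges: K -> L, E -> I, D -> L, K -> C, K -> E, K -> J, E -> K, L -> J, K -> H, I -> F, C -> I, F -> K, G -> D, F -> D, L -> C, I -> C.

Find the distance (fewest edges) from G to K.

6

Distance 0: G.
Distance 1: D.
Distance 2: L.
Distance 3: C, J.
Distance 4: I.
Distance 5: F.
Distance 6: K — contains K.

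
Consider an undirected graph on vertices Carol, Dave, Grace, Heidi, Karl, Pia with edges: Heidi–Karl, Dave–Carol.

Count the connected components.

From Carol: component {Carol, Dave}.
From Grace: component {Grace}.
From Heidi: component {Heidi, Karl}.
From Pia: component {Pia}.
That's 4 components.

4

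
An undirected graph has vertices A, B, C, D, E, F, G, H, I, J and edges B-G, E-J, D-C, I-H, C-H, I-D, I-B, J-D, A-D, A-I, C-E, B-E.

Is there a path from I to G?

Yes

Explore from I.
Distance 1: reach A, B, D, H.
Distance 2: reach C, E, G, J.
Found G.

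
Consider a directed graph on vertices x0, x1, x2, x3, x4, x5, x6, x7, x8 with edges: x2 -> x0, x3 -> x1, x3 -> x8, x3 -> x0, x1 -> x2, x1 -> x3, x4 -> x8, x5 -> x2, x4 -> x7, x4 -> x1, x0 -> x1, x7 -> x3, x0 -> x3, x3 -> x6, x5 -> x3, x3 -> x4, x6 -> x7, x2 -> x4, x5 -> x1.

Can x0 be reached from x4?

Explore from x4.
Distance 1: reach x1, x7, x8.
Distance 2: reach x2, x3.
Distance 3: reach x0, x6.
Found x0.

Yes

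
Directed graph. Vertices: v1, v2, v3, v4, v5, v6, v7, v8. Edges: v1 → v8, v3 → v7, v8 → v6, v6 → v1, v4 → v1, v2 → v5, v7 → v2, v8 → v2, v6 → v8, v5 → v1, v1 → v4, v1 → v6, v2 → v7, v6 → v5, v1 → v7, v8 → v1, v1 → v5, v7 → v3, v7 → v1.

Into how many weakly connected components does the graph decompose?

From v1: component {v1, v2, v3, v4, v5, v6, v7, v8}.
That's 1 component.

1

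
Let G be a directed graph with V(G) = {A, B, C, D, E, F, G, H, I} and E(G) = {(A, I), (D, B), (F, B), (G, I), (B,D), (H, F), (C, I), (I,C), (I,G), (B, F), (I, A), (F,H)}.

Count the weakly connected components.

3

From A: component {A, C, G, I}.
From B: component {B, D, F, H}.
From E: component {E}.
That's 3 components.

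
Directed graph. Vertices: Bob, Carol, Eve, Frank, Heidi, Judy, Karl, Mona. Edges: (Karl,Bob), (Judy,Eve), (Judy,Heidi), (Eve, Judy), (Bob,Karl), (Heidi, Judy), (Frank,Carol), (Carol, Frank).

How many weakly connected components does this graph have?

From Bob: component {Bob, Karl}.
From Carol: component {Carol, Frank}.
From Eve: component {Eve, Heidi, Judy}.
From Mona: component {Mona}.
That's 4 components.

4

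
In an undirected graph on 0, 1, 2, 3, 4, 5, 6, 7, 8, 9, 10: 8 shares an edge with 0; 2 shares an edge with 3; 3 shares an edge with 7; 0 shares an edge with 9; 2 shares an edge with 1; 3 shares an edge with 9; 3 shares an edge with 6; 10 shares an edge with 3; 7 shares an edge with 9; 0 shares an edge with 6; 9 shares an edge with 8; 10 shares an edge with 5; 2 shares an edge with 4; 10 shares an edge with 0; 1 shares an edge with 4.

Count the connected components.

1

From 0: component {0, 1, 2, 3, 4, 5, 6, 7, 8, 9, 10}.
That's 1 component.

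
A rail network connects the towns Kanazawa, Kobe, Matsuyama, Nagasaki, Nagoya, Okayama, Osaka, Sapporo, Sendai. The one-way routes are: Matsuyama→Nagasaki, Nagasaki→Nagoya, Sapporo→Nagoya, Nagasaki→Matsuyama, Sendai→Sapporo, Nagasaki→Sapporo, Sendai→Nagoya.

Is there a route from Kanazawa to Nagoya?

Kanazawa has no outgoing edges, so nothing is reachable from it.

No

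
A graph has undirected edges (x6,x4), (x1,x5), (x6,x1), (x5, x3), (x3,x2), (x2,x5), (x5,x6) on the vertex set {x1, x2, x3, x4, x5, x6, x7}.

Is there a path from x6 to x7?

No

Explore from x6.
Distance 1: reach x1, x4, x5.
Distance 2: reach x2, x3.
The search is exhausted without reaching x7; it lies in a different component.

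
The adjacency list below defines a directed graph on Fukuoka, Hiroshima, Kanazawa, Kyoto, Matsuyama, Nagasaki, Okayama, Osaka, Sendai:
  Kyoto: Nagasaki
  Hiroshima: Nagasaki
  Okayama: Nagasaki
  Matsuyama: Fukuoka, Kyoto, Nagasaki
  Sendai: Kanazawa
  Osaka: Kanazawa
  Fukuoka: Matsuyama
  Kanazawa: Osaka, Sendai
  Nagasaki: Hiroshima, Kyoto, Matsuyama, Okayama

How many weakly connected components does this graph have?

From Fukuoka: component {Fukuoka, Hiroshima, Kyoto, Matsuyama, Nagasaki, Okayama}.
From Kanazawa: component {Kanazawa, Osaka, Sendai}.
That's 2 components.

2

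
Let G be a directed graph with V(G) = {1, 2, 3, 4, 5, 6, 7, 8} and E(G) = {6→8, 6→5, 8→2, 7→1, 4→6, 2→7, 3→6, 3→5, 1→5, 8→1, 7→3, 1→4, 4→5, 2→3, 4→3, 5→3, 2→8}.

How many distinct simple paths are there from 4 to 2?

3

4→3→6→8→2
4→5→3→6→8→2
4→6→8→2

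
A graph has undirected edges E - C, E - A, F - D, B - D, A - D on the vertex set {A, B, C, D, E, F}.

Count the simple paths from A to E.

1

A–E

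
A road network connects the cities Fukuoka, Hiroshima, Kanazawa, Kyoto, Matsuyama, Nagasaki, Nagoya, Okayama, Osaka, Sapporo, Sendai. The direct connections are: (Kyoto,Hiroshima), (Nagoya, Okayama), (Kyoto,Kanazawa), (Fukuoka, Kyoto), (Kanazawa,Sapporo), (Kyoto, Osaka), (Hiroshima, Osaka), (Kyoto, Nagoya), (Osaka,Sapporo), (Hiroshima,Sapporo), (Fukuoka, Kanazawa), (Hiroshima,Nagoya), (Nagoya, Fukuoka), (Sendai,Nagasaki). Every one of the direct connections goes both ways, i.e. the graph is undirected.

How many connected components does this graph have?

From Fukuoka: component {Fukuoka, Hiroshima, Kanazawa, Kyoto, Nagoya, Okayama, Osaka, Sapporo}.
From Matsuyama: component {Matsuyama}.
From Nagasaki: component {Nagasaki, Sendai}.
That's 3 components.

3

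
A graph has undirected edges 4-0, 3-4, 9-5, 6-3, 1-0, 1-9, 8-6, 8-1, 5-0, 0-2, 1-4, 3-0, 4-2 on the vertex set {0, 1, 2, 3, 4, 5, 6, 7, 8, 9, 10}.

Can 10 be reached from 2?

No

Explore from 2.
Distance 1: reach 0, 4.
Distance 2: reach 1, 3, 5.
Distance 3: reach 6, 8, 9.
The search is exhausted without reaching 10; it lies in a different component.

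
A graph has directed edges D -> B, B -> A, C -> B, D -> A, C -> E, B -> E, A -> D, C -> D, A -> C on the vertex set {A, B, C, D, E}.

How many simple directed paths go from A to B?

3

A→C→B
A→C→D→B
A→D→B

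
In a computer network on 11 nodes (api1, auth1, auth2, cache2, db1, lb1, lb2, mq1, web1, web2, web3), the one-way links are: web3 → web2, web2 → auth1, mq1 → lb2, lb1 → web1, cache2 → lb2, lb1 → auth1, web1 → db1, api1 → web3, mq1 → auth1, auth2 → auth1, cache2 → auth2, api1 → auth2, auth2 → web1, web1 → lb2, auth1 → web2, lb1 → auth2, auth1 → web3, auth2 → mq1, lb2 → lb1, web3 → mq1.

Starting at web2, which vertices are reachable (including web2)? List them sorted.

Start at web2.
Its neighbours: auth1.
Then their neighbours: web3.
Then next layer: mq1.
Then next layer: lb2.
Then next layer: lb1.
Then next layer: auth2, web1.
Then next layer: db1.
Nothing further is reachable.

auth1, auth2, db1, lb1, lb2, mq1, web1, web2, web3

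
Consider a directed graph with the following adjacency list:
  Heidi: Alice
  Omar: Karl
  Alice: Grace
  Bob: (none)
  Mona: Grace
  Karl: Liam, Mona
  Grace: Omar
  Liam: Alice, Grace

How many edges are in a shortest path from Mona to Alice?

5

Distance 0: Mona.
Distance 1: Grace.
Distance 2: Omar.
Distance 3: Karl.
Distance 4: Liam.
Distance 5: Alice — contains Alice.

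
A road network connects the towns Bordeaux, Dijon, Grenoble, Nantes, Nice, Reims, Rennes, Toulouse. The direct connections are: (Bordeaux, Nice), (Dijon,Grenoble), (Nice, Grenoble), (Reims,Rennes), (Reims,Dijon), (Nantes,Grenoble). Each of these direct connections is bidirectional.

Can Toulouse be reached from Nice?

No

Explore from Nice.
Distance 1: reach Bordeaux, Grenoble.
Distance 2: reach Dijon, Nantes.
Distance 3: reach Reims.
Distance 4: reach Rennes.
The search is exhausted without reaching Toulouse; it lies in a different component.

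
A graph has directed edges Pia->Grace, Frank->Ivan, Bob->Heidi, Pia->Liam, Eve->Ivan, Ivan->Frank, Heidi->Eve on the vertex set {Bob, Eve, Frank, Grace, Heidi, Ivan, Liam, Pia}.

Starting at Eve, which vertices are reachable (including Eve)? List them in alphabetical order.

Start at Eve.
Its neighbours: Ivan.
Then their neighbours: Frank.
Nothing further is reachable.

Eve, Frank, Ivan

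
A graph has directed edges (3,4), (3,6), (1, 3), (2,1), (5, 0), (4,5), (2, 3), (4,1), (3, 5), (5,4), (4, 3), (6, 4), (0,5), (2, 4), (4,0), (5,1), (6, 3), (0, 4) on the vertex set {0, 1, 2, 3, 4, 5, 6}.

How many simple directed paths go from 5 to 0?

4

5→0
5→1→3→4→0
5→1→3→6→4→0
5→4→0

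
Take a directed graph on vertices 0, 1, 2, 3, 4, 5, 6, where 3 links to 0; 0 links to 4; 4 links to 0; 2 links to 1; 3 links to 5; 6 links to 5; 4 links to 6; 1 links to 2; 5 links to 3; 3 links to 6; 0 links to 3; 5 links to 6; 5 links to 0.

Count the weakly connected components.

2

From 0: component {0, 3, 4, 5, 6}.
From 1: component {1, 2}.
That's 2 components.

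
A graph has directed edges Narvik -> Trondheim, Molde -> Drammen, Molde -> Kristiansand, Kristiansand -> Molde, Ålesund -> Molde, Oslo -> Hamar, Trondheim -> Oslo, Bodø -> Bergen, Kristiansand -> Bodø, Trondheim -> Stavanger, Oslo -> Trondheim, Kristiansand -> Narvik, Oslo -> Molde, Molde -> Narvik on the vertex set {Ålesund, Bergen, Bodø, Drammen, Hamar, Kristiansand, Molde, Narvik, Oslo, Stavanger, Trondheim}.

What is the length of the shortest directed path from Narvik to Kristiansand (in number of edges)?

4

Distance 0: Narvik.
Distance 1: Trondheim.
Distance 2: Oslo, Stavanger.
Distance 3: Hamar, Molde.
Distance 4: Drammen, Kristiansand — contains Kristiansand.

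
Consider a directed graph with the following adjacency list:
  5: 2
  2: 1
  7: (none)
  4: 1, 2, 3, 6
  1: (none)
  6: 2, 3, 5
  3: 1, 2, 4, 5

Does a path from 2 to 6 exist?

No

Explore from 2.
Distance 1: reach 1.
The search from 2 is exhausted; no directed path reaches 6.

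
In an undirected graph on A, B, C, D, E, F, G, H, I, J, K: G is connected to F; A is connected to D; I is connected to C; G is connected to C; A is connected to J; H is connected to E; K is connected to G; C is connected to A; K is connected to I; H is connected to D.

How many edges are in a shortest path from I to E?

5

Distance 0: I.
Distance 1: C, K.
Distance 2: A, G.
Distance 3: D, F, J.
Distance 4: H.
Distance 5: E — contains E.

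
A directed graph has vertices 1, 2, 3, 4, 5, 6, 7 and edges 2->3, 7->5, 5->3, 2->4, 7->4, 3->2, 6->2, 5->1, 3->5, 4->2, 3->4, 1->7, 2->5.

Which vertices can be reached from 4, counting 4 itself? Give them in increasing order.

Start at 4.
Its neighbours: 2.
Then their neighbours: 3, 5.
Then next layer: 1.
Then next layer: 7.
Nothing further is reachable.

1, 2, 3, 4, 5, 7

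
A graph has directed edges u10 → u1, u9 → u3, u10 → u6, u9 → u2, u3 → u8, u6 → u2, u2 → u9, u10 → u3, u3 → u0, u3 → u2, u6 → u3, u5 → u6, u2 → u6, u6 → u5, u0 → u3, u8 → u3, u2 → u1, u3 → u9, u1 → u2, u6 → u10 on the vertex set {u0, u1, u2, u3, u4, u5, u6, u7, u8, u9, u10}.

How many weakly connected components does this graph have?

3

From u0: component {u0, u1, u2, u3, u5, u6, u8, u9, u10}.
From u4: component {u4}.
From u7: component {u7}.
That's 3 components.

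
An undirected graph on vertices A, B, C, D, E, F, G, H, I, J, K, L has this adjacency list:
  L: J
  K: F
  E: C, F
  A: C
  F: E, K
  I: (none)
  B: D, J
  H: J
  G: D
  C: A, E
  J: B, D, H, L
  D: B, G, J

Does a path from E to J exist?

Explore from E.
Distance 1: reach C, F.
Distance 2: reach A, K.
The search is exhausted without reaching J; it lies in a different component.

No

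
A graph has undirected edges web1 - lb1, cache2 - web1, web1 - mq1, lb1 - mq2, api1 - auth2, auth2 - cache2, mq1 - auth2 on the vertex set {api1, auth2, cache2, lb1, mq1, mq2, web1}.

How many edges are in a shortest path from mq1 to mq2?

Distance 0: mq1.
Distance 1: auth2, web1.
Distance 2: api1, cache2, lb1.
Distance 3: mq2 — contains mq2.

3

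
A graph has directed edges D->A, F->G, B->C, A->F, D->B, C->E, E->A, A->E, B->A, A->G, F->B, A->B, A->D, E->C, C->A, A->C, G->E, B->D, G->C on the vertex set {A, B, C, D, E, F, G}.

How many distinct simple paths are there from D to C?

D→A→B→C
D→A→C
D→A→E→C
D→A→F→B→C
D→A→F→G→C
D→A→F→G→E→C
D→A→G→C
D→A→G→E→C
D→B→A→C
D→B→A→E→C
D→B→A→F→G→C
D→B→A→F→G→E→C
D→B→A→G→C
D→B→A→G→E→C
D→B→C

15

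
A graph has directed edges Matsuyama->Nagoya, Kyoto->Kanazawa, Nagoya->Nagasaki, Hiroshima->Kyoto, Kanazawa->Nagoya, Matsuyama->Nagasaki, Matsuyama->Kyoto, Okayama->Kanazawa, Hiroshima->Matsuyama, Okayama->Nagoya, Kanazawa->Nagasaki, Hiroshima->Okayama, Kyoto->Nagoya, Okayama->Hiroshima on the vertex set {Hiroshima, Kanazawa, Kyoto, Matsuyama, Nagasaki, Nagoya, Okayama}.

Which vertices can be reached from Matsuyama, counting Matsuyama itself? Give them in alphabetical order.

Start at Matsuyama.
Its neighbours: Kyoto, Nagasaki, Nagoya.
Then their neighbours: Kanazawa.
Nothing further is reachable.

Kanazawa, Kyoto, Matsuyama, Nagasaki, Nagoya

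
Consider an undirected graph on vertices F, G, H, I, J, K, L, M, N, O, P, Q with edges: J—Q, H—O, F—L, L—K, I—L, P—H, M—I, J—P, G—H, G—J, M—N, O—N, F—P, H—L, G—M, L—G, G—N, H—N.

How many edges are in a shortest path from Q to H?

3

Distance 0: Q.
Distance 1: J.
Distance 2: G, P.
Distance 3: F, H, L, M, N — contains H.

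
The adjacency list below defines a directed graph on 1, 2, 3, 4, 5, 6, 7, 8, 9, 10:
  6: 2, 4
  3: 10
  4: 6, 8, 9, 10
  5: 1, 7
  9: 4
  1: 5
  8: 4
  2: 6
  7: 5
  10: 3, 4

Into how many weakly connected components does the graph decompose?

From 1: component {1, 5, 7}.
From 2: component {2, 3, 4, 6, 8, 9, 10}.
That's 2 components.

2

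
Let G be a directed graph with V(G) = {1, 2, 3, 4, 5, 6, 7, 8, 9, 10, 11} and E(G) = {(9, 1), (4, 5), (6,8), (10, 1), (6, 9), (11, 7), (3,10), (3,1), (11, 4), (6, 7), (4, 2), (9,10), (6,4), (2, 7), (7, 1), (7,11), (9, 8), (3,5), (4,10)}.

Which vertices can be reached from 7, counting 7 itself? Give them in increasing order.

1, 2, 4, 5, 7, 10, 11

Start at 7.
Its neighbours: 1, 11.
Then their neighbours: 4.
Then next layer: 2, 5, 10.
Nothing further is reachable.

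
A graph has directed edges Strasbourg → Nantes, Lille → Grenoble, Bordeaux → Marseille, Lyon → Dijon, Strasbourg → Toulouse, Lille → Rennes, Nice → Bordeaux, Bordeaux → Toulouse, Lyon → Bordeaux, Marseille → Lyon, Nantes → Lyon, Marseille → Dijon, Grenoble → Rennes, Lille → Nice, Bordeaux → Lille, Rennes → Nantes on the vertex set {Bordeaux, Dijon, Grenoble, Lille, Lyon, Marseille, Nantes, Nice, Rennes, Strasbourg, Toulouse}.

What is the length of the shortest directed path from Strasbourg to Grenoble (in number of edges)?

5

Distance 0: Strasbourg.
Distance 1: Nantes, Toulouse.
Distance 2: Lyon.
Distance 3: Bordeaux, Dijon.
Distance 4: Lille, Marseille.
Distance 5: Grenoble, Nice, Rennes — contains Grenoble.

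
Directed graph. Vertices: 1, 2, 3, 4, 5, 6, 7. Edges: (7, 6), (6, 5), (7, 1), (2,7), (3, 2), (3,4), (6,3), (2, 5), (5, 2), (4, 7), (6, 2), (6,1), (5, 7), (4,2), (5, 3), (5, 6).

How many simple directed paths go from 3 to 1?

12

3→2→5→6→1
3→2→5→7→1
3→2→5→7→6→1
3→2→7→1
3→2→7→6→1
3→4→2→5→6→1
3→4→2→5→7→1
3→4→2→5→7→6→1
3→4→2→7→1
3→4→2→7→6→1
3→4→7→1
3→4→7→6→1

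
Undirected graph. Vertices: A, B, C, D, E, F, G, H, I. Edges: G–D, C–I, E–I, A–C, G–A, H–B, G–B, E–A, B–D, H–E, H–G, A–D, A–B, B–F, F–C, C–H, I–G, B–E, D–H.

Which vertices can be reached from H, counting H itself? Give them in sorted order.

Start at H.
Its neighbours: B, C, D, E, G.
Then their neighbours: A, F, I.
Every vertex is now reached.

A, B, C, D, E, F, G, H, I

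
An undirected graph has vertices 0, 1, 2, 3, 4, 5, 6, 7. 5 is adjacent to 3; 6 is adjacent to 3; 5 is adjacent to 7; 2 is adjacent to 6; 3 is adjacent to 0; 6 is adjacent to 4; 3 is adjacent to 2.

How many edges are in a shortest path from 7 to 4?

4

Distance 0: 7.
Distance 1: 5.
Distance 2: 3.
Distance 3: 0, 2, 6.
Distance 4: 4 — contains 4.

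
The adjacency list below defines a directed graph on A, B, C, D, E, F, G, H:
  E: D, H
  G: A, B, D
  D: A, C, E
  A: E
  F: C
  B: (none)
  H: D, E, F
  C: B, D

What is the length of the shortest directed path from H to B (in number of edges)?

Distance 0: H.
Distance 1: D, E, F.
Distance 2: A, C.
Distance 3: B — contains B.

3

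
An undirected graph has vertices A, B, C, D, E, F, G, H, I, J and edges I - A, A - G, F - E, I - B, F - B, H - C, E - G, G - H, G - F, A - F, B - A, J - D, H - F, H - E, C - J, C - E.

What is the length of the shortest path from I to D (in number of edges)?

Distance 0: I.
Distance 1: A, B.
Distance 2: F, G.
Distance 3: E, H.
Distance 4: C.
Distance 5: J.
Distance 6: D — contains D.

6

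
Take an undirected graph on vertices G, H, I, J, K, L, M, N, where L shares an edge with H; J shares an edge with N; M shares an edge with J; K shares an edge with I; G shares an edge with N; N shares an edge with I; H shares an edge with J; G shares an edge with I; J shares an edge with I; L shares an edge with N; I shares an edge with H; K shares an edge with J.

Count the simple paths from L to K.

17

L–H–I–G–N–J–K
L–H–I–J–K
L–H–I–K
L–H–I–N–J–K
L–H–J–I–K
L–H–J–K
L–H–J–N–G–I–K
L–H–J–N–I–K
... and 9 more.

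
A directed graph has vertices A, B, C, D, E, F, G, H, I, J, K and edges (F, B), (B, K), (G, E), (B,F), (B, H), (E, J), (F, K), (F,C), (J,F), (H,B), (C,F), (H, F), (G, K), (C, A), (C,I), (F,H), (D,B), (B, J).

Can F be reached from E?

Explore from E.
Distance 1: reach J.
Distance 2: reach F.
Found F.

Yes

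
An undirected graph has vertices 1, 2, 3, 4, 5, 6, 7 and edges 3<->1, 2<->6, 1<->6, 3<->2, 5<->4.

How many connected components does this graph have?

3

From 1: component {1, 2, 3, 6}.
From 4: component {4, 5}.
From 7: component {7}.
That's 3 components.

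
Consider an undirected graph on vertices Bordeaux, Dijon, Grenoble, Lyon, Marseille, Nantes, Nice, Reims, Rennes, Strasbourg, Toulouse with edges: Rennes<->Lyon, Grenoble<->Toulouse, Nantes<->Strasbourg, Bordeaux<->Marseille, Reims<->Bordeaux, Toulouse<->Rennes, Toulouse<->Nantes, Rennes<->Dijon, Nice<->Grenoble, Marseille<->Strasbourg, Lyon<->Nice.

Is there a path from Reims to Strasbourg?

Explore from Reims.
Distance 1: reach Bordeaux.
Distance 2: reach Marseille.
Distance 3: reach Strasbourg.
Found Strasbourg.

Yes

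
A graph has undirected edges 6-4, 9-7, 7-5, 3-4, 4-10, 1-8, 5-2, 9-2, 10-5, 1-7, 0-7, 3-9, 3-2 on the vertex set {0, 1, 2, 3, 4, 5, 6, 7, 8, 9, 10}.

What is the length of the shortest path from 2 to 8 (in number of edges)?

Distance 0: 2.
Distance 1: 3, 5, 9.
Distance 2: 4, 7, 10.
Distance 3: 0, 1, 6.
Distance 4: 8 — contains 8.

4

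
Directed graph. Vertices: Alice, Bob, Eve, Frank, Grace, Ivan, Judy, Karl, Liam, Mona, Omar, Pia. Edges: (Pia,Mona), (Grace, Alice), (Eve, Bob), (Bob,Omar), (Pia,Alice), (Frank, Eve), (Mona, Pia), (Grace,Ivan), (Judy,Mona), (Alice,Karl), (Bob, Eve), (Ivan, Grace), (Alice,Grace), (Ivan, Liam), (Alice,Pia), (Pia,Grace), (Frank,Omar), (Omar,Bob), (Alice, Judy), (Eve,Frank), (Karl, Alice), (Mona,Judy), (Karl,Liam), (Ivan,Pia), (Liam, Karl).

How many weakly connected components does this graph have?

From Alice: component {Alice, Grace, Ivan, Judy, Karl, Liam, Mona, Pia}.
From Bob: component {Bob, Eve, Frank, Omar}.
That's 2 components.

2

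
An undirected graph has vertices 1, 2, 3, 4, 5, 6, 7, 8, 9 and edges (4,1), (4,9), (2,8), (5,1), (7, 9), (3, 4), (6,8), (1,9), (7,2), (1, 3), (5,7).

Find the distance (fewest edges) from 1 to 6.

5

Distance 0: 1.
Distance 1: 3, 4, 5, 9.
Distance 2: 7.
Distance 3: 2.
Distance 4: 8.
Distance 5: 6 — contains 6.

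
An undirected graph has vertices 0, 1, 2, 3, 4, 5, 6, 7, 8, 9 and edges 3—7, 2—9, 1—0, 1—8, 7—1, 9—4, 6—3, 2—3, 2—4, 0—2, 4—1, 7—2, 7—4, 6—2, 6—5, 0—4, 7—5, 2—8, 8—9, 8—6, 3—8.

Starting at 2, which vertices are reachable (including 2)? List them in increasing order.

Start at 2.
Its neighbours: 0, 3, 4, 6, 7, 8, 9.
Then their neighbours: 1, 5.
Every vertex is now reached.

0, 1, 2, 3, 4, 5, 6, 7, 8, 9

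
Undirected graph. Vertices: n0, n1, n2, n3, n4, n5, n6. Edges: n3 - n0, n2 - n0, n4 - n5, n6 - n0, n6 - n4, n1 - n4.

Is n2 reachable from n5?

Yes

Explore from n5.
Distance 1: reach n4.
Distance 2: reach n1, n6.
Distance 3: reach n0.
Distance 4: reach n2, n3.
Found n2.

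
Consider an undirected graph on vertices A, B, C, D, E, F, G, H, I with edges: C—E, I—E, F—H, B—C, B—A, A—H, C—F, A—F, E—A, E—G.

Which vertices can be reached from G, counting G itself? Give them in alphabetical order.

Start at G.
Its neighbours: E.
Then their neighbours: A, C, I.
Then next layer: B, F, H.
Nothing further is reachable.

A, B, C, E, F, G, H, I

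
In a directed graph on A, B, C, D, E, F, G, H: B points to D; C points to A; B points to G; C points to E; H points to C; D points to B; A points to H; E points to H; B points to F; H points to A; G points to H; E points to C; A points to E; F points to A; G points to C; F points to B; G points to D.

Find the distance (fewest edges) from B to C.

2

Distance 0: B.
Distance 1: D, F, G.
Distance 2: A, C, H — contains C.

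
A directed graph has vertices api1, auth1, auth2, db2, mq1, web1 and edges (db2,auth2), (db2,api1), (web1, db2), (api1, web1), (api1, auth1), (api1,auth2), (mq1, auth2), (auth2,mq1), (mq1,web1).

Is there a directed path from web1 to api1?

Yes

Explore from web1.
Distance 1: reach db2.
Distance 2: reach api1, auth2.
Found api1.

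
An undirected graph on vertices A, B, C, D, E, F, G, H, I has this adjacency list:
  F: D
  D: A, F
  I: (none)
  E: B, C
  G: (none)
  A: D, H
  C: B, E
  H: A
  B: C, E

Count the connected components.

4

From A: component {A, D, F, H}.
From B: component {B, C, E}.
From G: component {G}.
From I: component {I}.
That's 4 components.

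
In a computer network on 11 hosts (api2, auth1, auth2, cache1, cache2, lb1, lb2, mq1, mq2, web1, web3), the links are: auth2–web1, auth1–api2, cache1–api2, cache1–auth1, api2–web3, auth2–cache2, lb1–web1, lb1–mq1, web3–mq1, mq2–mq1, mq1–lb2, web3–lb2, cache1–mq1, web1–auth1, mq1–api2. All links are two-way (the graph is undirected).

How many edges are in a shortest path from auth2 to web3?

4

Distance 0: auth2.
Distance 1: cache2, web1.
Distance 2: auth1, lb1.
Distance 3: api2, cache1, mq1.
Distance 4: lb2, mq2, web3 — contains web3.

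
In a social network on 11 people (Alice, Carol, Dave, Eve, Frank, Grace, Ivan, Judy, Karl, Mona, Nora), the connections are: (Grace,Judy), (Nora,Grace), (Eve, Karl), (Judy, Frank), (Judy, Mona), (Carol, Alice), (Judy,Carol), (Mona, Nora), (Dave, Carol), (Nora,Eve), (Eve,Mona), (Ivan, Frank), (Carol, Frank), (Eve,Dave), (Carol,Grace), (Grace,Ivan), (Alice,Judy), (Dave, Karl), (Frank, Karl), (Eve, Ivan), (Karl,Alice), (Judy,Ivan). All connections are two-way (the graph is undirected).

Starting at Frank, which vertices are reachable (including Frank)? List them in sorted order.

Start at Frank.
Its neighbours: Carol, Ivan, Judy, Karl.
Then their neighbours: Alice, Dave, Eve, Grace, Mona.
Then next layer: Nora.
Every vertex is now reached.

Alice, Carol, Dave, Eve, Frank, Grace, Ivan, Judy, Karl, Mona, Nora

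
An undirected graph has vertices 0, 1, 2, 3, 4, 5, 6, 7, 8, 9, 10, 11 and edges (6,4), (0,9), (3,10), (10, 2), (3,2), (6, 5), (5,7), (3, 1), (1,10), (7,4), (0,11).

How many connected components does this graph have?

4

From 0: component {0, 9, 11}.
From 1: component {1, 2, 3, 10}.
From 4: component {4, 5, 6, 7}.
From 8: component {8}.
That's 4 components.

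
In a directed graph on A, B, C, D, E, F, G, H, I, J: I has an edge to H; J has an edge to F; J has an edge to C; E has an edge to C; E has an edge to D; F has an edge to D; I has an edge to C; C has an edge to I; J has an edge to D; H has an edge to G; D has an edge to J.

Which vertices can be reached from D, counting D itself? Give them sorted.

Start at D.
Its neighbours: J.
Then their neighbours: C, F.
Then next layer: I.
Then next layer: H.
Then next layer: G.
Nothing further is reachable.

C, D, F, G, H, I, J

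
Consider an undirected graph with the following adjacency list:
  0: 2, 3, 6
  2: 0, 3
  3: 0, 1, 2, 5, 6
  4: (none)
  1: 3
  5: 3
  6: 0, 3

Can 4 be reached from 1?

No

Explore from 1.
Distance 1: reach 3.
Distance 2: reach 0, 2, 5, 6.
The search is exhausted without reaching 4; it lies in a different component.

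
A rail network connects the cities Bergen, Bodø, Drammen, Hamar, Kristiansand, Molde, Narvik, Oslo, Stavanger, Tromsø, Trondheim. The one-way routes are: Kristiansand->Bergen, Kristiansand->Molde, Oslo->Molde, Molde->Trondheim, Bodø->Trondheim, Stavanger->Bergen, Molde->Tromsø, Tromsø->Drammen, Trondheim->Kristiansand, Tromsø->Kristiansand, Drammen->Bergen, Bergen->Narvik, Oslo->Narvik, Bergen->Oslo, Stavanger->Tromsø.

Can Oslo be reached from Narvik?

No

Narvik has no outgoing edges, so nothing is reachable from it.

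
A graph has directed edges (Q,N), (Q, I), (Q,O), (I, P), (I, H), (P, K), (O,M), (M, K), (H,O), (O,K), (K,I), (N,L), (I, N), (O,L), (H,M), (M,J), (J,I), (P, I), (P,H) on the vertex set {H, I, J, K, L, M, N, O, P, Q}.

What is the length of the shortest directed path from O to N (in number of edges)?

3

Distance 0: O.
Distance 1: K, L, M.
Distance 2: I, J.
Distance 3: H, N, P — contains N.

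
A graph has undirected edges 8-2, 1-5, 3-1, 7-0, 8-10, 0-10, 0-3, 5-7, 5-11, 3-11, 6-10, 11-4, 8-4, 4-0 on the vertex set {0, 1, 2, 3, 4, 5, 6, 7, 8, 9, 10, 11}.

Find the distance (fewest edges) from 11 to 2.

3

Distance 0: 11.
Distance 1: 3, 4, 5.
Distance 2: 0, 1, 7, 8.
Distance 3: 2, 10 — contains 2.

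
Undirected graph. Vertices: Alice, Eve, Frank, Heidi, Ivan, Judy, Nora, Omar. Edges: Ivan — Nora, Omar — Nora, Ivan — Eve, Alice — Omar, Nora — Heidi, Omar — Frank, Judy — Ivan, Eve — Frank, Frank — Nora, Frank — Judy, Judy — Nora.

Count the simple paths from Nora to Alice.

Nora–Frank–Omar–Alice
Nora–Ivan–Eve–Frank–Omar–Alice
Nora–Ivan–Judy–Frank–Omar–Alice
Nora–Judy–Frank–Omar–Alice
Nora–Judy–Ivan–Eve–Frank–Omar–Alice
Nora–Omar–Alice

6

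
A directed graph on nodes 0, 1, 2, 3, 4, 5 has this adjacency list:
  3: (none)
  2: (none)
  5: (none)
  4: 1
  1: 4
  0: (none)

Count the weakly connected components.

From 0: component {0}.
From 1: component {1, 4}.
From 2: component {2}.
From 3: component {3}.
From 5: component {5}.
That's 5 components.

5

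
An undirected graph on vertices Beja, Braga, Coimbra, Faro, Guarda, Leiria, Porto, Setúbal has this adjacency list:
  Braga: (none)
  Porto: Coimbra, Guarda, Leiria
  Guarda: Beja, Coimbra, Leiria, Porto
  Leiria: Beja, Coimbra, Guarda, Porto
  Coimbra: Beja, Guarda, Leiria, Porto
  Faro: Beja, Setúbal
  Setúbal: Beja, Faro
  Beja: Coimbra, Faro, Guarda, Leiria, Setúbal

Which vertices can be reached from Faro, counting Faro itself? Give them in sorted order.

Start at Faro.
Its neighbours: Beja, Setúbal.
Then their neighbours: Coimbra, Guarda, Leiria.
Then next layer: Porto.
Nothing further is reachable.

Beja, Coimbra, Faro, Guarda, Leiria, Porto, Setúbal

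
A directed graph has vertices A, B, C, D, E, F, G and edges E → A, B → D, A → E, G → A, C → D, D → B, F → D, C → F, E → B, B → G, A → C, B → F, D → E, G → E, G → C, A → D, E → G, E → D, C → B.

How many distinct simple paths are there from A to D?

15

A→C→B→D
A→C→B→F→D
A→C→B→G→E→D
A→C→D
A→C→F→D
A→D
A→E→B→D
A→E→B→F→D
A→E→B→G→C→D
A→E→B→G→C→F→D
A→E→D
A→E→G→C→B→D
A→E→G→C→B→F→D
A→E→G→C→D
A→E→G→C→F→D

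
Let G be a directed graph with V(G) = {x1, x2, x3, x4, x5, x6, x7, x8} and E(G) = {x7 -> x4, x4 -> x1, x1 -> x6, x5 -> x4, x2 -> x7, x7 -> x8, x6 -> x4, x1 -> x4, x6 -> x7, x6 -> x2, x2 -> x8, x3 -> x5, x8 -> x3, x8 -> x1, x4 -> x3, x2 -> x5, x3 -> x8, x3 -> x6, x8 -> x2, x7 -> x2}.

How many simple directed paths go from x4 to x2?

x4→x1→x6→x2
x4→x1→x6→x7→x2
x4→x1→x6→x7→x8→x2
x4→x3→x6→x2
x4→x3→x6→x7→x2
x4→x3→x6→x7→x8→x2
x4→x3→x8→x1→x6→x2
x4→x3→x8→x1→x6→x7→x2
x4→x3→x8→x2

9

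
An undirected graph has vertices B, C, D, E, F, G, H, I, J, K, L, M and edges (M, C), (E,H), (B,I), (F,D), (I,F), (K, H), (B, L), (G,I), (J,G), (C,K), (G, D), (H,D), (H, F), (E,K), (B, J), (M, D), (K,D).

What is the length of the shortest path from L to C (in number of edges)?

6

Distance 0: L.
Distance 1: B.
Distance 2: I, J.
Distance 3: F, G.
Distance 4: D, H.
Distance 5: E, K, M.
Distance 6: C — contains C.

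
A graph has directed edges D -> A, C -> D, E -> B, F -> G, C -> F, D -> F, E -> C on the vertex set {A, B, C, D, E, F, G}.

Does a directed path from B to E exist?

No

B has no outgoing edges, so nothing is reachable from it.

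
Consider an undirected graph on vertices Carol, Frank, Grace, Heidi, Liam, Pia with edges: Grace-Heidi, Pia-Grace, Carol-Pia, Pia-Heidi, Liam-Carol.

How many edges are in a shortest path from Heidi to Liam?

3

Distance 0: Heidi.
Distance 1: Grace, Pia.
Distance 2: Carol.
Distance 3: Liam — contains Liam.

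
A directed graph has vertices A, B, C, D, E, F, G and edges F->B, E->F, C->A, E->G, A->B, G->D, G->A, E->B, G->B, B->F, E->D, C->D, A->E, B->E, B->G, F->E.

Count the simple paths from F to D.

7

F→B→E→D
F→B→E→G→D
F→B→G→A→E→D
F→B→G→D
F→E→B→G→D
F→E→D
F→E→G→D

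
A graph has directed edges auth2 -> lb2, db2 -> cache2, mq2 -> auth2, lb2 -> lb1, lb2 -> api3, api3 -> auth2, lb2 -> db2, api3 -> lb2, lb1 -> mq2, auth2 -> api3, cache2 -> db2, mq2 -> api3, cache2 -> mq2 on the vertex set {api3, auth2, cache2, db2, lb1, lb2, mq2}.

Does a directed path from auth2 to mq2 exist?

Explore from auth2.
Distance 1: reach api3, lb2.
Distance 2: reach db2, lb1.
Distance 3: reach cache2, mq2.
Found mq2.

Yes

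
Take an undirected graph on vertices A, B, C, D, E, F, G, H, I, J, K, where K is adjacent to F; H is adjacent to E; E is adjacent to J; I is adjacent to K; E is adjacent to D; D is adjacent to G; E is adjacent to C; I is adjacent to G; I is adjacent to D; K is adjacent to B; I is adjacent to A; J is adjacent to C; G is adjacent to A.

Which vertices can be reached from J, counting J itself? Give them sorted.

A, B, C, D, E, F, G, H, I, J, K

Start at J.
Its neighbours: C, E.
Then their neighbours: D, H.
Then next layer: G, I.
Then next layer: A, K.
Then next layer: B, F.
Every vertex is now reached.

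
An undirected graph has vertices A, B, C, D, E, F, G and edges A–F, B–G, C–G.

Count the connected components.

From A: component {A, F}.
From B: component {B, C, G}.
From D: component {D}.
From E: component {E}.
That's 4 components.

4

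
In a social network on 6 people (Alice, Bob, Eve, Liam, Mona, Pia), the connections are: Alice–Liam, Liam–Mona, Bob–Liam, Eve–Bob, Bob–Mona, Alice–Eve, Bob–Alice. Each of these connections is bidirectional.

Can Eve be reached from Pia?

No

Pia has no edges, so nothing is reachable from it.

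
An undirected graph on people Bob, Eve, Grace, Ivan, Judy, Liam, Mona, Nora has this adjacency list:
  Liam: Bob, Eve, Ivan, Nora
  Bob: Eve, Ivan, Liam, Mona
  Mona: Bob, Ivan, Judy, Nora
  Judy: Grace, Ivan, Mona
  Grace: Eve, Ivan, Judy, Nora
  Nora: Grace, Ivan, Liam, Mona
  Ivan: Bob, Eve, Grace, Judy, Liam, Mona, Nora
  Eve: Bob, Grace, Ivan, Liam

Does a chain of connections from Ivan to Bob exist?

Explore from Ivan.
Distance 1: reach Bob, Eve, Grace, Judy, Liam, Mona, Nora.
Found Bob.

Yes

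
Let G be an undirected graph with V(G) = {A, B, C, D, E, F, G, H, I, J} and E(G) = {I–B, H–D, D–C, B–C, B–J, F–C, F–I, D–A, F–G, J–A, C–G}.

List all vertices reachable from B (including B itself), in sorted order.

A, B, C, D, F, G, H, I, J

Start at B.
Its neighbours: C, I, J.
Then their neighbours: A, D, F, G.
Then next layer: H.
Nothing further is reachable.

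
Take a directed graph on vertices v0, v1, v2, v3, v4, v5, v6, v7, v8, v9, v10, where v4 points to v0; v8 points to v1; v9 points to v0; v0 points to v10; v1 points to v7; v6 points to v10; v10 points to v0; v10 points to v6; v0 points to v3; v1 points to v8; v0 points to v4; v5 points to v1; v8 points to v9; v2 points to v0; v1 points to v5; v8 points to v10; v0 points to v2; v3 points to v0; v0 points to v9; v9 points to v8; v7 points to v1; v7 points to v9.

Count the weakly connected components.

1

From v0: component {v0, v1, v2, v3, v4, v5, v6, v7, v8, v9, v10}.
That's 1 component.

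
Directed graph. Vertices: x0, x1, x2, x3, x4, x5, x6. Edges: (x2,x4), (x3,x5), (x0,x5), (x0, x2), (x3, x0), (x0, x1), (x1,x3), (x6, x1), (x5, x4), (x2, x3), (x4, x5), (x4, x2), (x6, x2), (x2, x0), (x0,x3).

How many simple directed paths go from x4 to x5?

x4→x2→x0→x1→x3→x5
x4→x2→x0→x3→x5
x4→x2→x0→x5
x4→x2→x3→x0→x5
x4→x2→x3→x5
x4→x5

6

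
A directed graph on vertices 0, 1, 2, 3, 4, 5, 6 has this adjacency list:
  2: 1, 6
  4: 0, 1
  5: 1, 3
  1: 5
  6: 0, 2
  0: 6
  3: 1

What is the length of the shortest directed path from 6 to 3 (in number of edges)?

Distance 0: 6.
Distance 1: 0, 2.
Distance 2: 1.
Distance 3: 5.
Distance 4: 3 — contains 3.

4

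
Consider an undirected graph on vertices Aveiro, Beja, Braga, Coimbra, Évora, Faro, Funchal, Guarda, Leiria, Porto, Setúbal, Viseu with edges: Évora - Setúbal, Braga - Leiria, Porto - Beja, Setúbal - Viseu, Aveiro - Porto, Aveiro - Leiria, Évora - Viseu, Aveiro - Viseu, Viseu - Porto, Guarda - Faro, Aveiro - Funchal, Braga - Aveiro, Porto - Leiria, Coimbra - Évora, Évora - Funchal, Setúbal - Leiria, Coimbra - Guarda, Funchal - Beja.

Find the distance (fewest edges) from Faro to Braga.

6

Distance 0: Faro.
Distance 1: Guarda.
Distance 2: Coimbra.
Distance 3: Évora.
Distance 4: Funchal, Setúbal, Viseu.
Distance 5: Aveiro, Beja, Leiria, Porto.
Distance 6: Braga — contains Braga.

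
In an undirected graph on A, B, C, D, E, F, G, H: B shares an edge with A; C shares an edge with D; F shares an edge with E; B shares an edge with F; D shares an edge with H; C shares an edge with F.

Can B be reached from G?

No

G has no edges, so nothing is reachable from it.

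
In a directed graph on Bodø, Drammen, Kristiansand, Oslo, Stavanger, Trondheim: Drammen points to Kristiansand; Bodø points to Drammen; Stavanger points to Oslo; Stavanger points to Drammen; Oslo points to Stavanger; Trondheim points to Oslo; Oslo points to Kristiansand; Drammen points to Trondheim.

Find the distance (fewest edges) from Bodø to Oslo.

Distance 0: Bodø.
Distance 1: Drammen.
Distance 2: Kristiansand, Trondheim.
Distance 3: Oslo — contains Oslo.

3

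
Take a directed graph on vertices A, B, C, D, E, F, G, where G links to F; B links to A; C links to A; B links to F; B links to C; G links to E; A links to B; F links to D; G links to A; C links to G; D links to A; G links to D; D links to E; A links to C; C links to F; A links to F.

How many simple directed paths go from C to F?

8

C→A→B→F
C→A→F
C→F
C→G→A→B→F
C→G→A→F
C→G→D→A→B→F
C→G→D→A→F
C→G→F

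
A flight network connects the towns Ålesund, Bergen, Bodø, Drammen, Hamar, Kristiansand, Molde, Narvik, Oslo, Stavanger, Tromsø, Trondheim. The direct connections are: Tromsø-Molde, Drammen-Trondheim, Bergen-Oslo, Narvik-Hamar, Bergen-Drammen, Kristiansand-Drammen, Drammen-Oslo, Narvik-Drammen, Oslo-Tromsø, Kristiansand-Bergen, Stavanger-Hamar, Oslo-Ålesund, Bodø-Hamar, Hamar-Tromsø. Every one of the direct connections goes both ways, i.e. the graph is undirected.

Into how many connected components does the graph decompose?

1

From Ålesund: component {Ålesund, Bergen, Bodø, Drammen, Hamar, Kristiansand, Molde, Narvik, Oslo, Stavanger, Tromsø, Trondheim}.
That's 1 component.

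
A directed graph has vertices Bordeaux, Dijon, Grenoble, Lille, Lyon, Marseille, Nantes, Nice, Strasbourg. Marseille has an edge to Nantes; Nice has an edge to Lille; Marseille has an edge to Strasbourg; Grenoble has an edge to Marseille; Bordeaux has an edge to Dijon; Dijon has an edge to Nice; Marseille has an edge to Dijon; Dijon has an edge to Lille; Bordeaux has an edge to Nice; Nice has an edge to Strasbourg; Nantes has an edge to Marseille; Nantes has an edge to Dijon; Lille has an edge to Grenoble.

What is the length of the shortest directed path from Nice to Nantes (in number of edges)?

Distance 0: Nice.
Distance 1: Lille, Strasbourg.
Distance 2: Grenoble.
Distance 3: Marseille.
Distance 4: Dijon, Nantes — contains Nantes.

4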